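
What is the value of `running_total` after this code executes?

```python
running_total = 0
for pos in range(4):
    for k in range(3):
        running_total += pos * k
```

Let's trace through this code step by step.

Initialize: running_total = 0
Entering loop: for pos in range(4):

After execution: running_total = 18
18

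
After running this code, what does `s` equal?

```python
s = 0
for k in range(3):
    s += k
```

Let's trace through this code step by step.

Initialize: s = 0
Entering loop: for k in range(3):

After execution: s = 3
3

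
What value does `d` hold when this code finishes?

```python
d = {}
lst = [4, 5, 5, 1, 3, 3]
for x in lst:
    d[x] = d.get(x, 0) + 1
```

Let's trace through this code step by step.

Initialize: d = {}
Initialize: lst = [4, 5, 5, 1, 3, 3]
Entering loop: for x in lst:

After execution: d = {4: 1, 5: 2, 1: 1, 3: 2}
{4: 1, 5: 2, 1: 1, 3: 2}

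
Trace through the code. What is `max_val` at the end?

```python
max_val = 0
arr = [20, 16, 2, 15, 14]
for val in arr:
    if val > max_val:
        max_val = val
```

Let's trace through this code step by step.

Initialize: max_val = 0
Initialize: arr = [20, 16, 2, 15, 14]
Entering loop: for val in arr:

After execution: max_val = 20
20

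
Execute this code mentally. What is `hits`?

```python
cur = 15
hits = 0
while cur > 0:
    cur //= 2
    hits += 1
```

Let's trace through this code step by step.

Initialize: cur = 15
Initialize: hits = 0
Entering loop: while cur > 0:

After execution: hits = 4
4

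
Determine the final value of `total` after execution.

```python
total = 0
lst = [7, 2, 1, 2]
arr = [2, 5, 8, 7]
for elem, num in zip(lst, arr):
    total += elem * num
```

Let's trace through this code step by step.

Initialize: total = 0
Initialize: lst = [7, 2, 1, 2]
Initialize: arr = [2, 5, 8, 7]
Entering loop: for elem, num in zip(lst, arr):

After execution: total = 46
46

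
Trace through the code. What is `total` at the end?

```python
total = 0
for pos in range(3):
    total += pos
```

Let's trace through this code step by step.

Initialize: total = 0
Entering loop: for pos in range(3):

After execution: total = 3
3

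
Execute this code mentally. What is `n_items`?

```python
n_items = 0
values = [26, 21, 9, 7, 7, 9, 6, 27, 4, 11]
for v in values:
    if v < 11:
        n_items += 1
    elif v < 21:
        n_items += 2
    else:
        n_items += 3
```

Let's trace through this code step by step.

Initialize: n_items = 0
Initialize: values = [26, 21, 9, 7, 7, 9, 6, 27, 4, 11]
Entering loop: for v in values:

After execution: n_items = 17
17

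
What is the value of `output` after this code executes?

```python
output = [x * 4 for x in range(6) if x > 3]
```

Let's trace through this code step by step.

Initialize: output = [x * 4 for x in range(6) if x > 3]

After execution: output = [16, 20]
[16, 20]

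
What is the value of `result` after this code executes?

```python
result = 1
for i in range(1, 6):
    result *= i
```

Let's trace through this code step by step.

Initialize: result = 1
Entering loop: for i in range(1, 6):

After execution: result = 120
120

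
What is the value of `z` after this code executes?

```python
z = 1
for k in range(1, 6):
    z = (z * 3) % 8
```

Let's trace through this code step by step.

Initialize: z = 1
Entering loop: for k in range(1, 6):

After execution: z = 3
3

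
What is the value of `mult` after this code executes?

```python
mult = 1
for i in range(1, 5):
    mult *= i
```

Let's trace through this code step by step.

Initialize: mult = 1
Entering loop: for i in range(1, 5):

After execution: mult = 24
24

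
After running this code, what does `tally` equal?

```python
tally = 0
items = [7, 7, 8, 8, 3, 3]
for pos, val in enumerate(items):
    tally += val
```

Let's trace through this code step by step.

Initialize: tally = 0
Initialize: items = [7, 7, 8, 8, 3, 3]
Entering loop: for pos, val in enumerate(items):

After execution: tally = 36
36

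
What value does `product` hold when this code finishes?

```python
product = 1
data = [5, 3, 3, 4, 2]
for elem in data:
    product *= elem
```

Let's trace through this code step by step.

Initialize: product = 1
Initialize: data = [5, 3, 3, 4, 2]
Entering loop: for elem in data:

After execution: product = 360
360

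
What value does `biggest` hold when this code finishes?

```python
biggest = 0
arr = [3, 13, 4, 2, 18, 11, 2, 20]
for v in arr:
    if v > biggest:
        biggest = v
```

Let's trace through this code step by step.

Initialize: biggest = 0
Initialize: arr = [3, 13, 4, 2, 18, 11, 2, 20]
Entering loop: for v in arr:

After execution: biggest = 20
20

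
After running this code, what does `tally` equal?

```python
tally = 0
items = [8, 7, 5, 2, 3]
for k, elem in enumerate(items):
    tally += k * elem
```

Let's trace through this code step by step.

Initialize: tally = 0
Initialize: items = [8, 7, 5, 2, 3]
Entering loop: for k, elem in enumerate(items):

After execution: tally = 35
35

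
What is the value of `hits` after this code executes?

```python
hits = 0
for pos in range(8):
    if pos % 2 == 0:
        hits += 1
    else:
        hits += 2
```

Let's trace through this code step by step.

Initialize: hits = 0
Entering loop: for pos in range(8):

After execution: hits = 12
12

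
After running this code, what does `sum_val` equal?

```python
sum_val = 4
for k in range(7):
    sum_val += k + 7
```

Let's trace through this code step by step.

Initialize: sum_val = 4
Entering loop: for k in range(7):

After execution: sum_val = 74
74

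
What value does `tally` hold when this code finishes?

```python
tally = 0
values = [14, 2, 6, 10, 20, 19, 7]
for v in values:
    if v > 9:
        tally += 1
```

Let's trace through this code step by step.

Initialize: tally = 0
Initialize: values = [14, 2, 6, 10, 20, 19, 7]
Entering loop: for v in values:

After execution: tally = 4
4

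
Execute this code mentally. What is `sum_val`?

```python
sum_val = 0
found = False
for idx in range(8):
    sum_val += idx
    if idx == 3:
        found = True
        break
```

Let's trace through this code step by step.

Initialize: sum_val = 0
Initialize: found = False
Entering loop: for idx in range(8):

After execution: sum_val = 6
6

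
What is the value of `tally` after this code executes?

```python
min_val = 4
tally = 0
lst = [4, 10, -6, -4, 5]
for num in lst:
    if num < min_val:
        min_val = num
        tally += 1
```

Let's trace through this code step by step.

Initialize: min_val = 4
Initialize: tally = 0
Initialize: lst = [4, 10, -6, -4, 5]
Entering loop: for num in lst:

After execution: tally = 1
1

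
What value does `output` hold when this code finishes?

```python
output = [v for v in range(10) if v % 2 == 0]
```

Let's trace through this code step by step.

Initialize: output = [v for v in range(10) if v % 2 == 0]

After execution: output = [0, 2, 4, 6, 8]
[0, 2, 4, 6, 8]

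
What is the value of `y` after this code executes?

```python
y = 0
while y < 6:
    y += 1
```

Let's trace through this code step by step.

Initialize: y = 0
Entering loop: while y < 6:

After execution: y = 6
6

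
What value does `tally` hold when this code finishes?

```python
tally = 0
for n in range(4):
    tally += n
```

Let's trace through this code step by step.

Initialize: tally = 0
Entering loop: for n in range(4):

After execution: tally = 6
6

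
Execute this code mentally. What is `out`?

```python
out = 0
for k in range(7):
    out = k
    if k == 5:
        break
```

Let's trace through this code step by step.

Initialize: out = 0
Entering loop: for k in range(7):

After execution: out = 5
5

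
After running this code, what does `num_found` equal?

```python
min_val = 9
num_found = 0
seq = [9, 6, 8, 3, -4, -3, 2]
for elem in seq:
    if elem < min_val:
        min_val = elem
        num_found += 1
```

Let's trace through this code step by step.

Initialize: min_val = 9
Initialize: num_found = 0
Initialize: seq = [9, 6, 8, 3, -4, -3, 2]
Entering loop: for elem in seq:

After execution: num_found = 3
3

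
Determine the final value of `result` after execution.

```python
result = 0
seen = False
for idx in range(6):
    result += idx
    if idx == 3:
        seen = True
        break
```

Let's trace through this code step by step.

Initialize: result = 0
Initialize: seen = False
Entering loop: for idx in range(6):

After execution: result = 6
6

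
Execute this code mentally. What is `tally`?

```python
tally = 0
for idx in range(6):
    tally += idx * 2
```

Let's trace through this code step by step.

Initialize: tally = 0
Entering loop: for idx in range(6):

After execution: tally = 30
30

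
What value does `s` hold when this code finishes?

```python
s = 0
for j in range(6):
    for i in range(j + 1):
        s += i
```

Let's trace through this code step by step.

Initialize: s = 0
Entering loop: for j in range(6):

After execution: s = 35
35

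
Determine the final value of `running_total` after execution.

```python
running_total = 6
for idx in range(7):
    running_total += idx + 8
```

Let's trace through this code step by step.

Initialize: running_total = 6
Entering loop: for idx in range(7):

After execution: running_total = 83
83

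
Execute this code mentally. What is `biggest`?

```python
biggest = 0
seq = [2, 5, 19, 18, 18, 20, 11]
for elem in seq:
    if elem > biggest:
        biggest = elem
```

Let's trace through this code step by step.

Initialize: biggest = 0
Initialize: seq = [2, 5, 19, 18, 18, 20, 11]
Entering loop: for elem in seq:

After execution: biggest = 20
20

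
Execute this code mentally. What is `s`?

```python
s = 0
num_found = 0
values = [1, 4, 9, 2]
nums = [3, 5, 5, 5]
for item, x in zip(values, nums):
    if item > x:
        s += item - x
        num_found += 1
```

Let's trace through this code step by step.

Initialize: s = 0
Initialize: num_found = 0
Initialize: values = [1, 4, 9, 2]
Initialize: nums = [3, 5, 5, 5]
Entering loop: for item, x in zip(values, nums):

After execution: s = 4
4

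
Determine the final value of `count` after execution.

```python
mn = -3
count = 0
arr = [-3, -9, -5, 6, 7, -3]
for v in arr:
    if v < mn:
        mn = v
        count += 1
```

Let's trace through this code step by step.

Initialize: mn = -3
Initialize: count = 0
Initialize: arr = [-3, -9, -5, 6, 7, -3]
Entering loop: for v in arr:

After execution: count = 1
1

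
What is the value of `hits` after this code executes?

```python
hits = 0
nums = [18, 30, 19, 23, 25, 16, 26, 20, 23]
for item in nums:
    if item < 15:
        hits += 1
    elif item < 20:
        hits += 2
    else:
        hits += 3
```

Let's trace through this code step by step.

Initialize: hits = 0
Initialize: nums = [18, 30, 19, 23, 25, 16, 26, 20, 23]
Entering loop: for item in nums:

After execution: hits = 24
24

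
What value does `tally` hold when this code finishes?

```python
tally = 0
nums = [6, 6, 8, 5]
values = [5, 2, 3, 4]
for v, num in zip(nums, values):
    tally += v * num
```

Let's trace through this code step by step.

Initialize: tally = 0
Initialize: nums = [6, 6, 8, 5]
Initialize: values = [5, 2, 3, 4]
Entering loop: for v, num in zip(nums, values):

After execution: tally = 86
86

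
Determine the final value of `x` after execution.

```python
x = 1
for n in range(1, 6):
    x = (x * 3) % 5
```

Let's trace through this code step by step.

Initialize: x = 1
Entering loop: for n in range(1, 6):

After execution: x = 3
3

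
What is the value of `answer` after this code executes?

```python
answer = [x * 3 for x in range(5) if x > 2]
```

Let's trace through this code step by step.

Initialize: answer = [x * 3 for x in range(5) if x > 2]

After execution: answer = [9, 12]
[9, 12]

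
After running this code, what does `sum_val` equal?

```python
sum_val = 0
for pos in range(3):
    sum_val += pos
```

Let's trace through this code step by step.

Initialize: sum_val = 0
Entering loop: for pos in range(3):

After execution: sum_val = 3
3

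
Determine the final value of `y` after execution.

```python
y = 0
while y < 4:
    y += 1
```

Let's trace through this code step by step.

Initialize: y = 0
Entering loop: while y < 4:

After execution: y = 4
4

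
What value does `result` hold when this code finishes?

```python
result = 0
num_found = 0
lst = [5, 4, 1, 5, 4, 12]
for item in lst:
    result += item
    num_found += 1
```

Let's trace through this code step by step.

Initialize: result = 0
Initialize: num_found = 0
Initialize: lst = [5, 4, 1, 5, 4, 12]
Entering loop: for item in lst:

After execution: result = 31
31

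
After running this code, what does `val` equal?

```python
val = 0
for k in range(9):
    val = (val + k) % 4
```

Let's trace through this code step by step.

Initialize: val = 0
Entering loop: for k in range(9):

After execution: val = 0
0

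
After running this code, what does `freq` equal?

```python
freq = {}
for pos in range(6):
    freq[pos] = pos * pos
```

Let's trace through this code step by step.

Initialize: freq = {}
Entering loop: for pos in range(6):

After execution: freq = {0: 0, 1: 1, 2: 4, 3: 9, 4: 16, 5: 25}
{0: 0, 1: 1, 2: 4, 3: 9, 4: 16, 5: 25}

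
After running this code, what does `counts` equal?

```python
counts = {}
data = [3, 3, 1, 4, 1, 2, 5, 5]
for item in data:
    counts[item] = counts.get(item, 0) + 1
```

Let's trace through this code step by step.

Initialize: counts = {}
Initialize: data = [3, 3, 1, 4, 1, 2, 5, 5]
Entering loop: for item in data:

After execution: counts = {3: 2, 1: 2, 4: 1, 2: 1, 5: 2}
{3: 2, 1: 2, 4: 1, 2: 1, 5: 2}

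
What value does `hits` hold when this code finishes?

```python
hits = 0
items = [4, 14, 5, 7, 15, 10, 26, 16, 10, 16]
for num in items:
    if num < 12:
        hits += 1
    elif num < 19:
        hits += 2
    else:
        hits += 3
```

Let's trace through this code step by step.

Initialize: hits = 0
Initialize: items = [4, 14, 5, 7, 15, 10, 26, 16, 10, 16]
Entering loop: for num in items:

After execution: hits = 16
16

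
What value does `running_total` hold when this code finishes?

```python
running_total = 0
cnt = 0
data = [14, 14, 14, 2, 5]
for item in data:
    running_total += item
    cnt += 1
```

Let's trace through this code step by step.

Initialize: running_total = 0
Initialize: cnt = 0
Initialize: data = [14, 14, 14, 2, 5]
Entering loop: for item in data:

After execution: running_total = 49
49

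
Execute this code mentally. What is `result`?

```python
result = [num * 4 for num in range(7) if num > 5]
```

Let's trace through this code step by step.

Initialize: result = [num * 4 for num in range(7) if num > 5]

After execution: result = [24]
[24]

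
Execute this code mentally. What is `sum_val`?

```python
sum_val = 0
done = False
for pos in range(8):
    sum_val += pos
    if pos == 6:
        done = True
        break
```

Let's trace through this code step by step.

Initialize: sum_val = 0
Initialize: done = False
Entering loop: for pos in range(8):

After execution: sum_val = 21
21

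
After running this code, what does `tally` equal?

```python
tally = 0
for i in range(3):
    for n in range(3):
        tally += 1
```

Let's trace through this code step by step.

Initialize: tally = 0
Entering loop: for i in range(3):

After execution: tally = 9
9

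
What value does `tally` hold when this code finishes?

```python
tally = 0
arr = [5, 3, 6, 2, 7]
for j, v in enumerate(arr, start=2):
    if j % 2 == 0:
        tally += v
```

Let's trace through this code step by step.

Initialize: tally = 0
Initialize: arr = [5, 3, 6, 2, 7]
Entering loop: for j, v in enumerate(arr, start=2):

After execution: tally = 18
18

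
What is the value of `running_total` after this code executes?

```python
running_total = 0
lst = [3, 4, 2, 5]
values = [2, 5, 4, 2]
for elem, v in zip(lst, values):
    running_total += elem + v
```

Let's trace through this code step by step.

Initialize: running_total = 0
Initialize: lst = [3, 4, 2, 5]
Initialize: values = [2, 5, 4, 2]
Entering loop: for elem, v in zip(lst, values):

After execution: running_total = 27
27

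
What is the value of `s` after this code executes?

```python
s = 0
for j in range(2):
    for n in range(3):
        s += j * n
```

Let's trace through this code step by step.

Initialize: s = 0
Entering loop: for j in range(2):

After execution: s = 3
3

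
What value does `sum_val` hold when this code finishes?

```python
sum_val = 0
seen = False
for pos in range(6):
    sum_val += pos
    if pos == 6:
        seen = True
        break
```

Let's trace through this code step by step.

Initialize: sum_val = 0
Initialize: seen = False
Entering loop: for pos in range(6):

After execution: sum_val = 15
15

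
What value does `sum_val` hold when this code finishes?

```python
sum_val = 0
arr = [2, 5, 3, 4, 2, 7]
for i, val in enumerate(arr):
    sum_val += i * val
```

Let's trace through this code step by step.

Initialize: sum_val = 0
Initialize: arr = [2, 5, 3, 4, 2, 7]
Entering loop: for i, val in enumerate(arr):

After execution: sum_val = 66
66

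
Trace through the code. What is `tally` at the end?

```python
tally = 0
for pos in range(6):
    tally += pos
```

Let's trace through this code step by step.

Initialize: tally = 0
Entering loop: for pos in range(6):

After execution: tally = 15
15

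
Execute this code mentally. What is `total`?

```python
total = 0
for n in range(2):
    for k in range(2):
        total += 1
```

Let's trace through this code step by step.

Initialize: total = 0
Entering loop: for n in range(2):

After execution: total = 4
4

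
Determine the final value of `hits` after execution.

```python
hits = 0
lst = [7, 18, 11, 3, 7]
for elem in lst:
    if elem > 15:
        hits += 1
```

Let's trace through this code step by step.

Initialize: hits = 0
Initialize: lst = [7, 18, 11, 3, 7]
Entering loop: for elem in lst:

After execution: hits = 1
1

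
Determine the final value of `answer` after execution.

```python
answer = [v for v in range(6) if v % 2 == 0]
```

Let's trace through this code step by step.

Initialize: answer = [v for v in range(6) if v % 2 == 0]

After execution: answer = [0, 2, 4]
[0, 2, 4]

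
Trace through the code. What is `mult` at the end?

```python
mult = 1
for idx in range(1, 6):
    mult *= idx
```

Let's trace through this code step by step.

Initialize: mult = 1
Entering loop: for idx in range(1, 6):

After execution: mult = 120
120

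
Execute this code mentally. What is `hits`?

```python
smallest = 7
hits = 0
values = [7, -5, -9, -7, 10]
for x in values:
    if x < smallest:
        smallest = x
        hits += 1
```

Let's trace through this code step by step.

Initialize: smallest = 7
Initialize: hits = 0
Initialize: values = [7, -5, -9, -7, 10]
Entering loop: for x in values:

After execution: hits = 2
2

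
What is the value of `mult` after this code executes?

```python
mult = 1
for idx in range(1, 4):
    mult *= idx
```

Let's trace through this code step by step.

Initialize: mult = 1
Entering loop: for idx in range(1, 4):

After execution: mult = 6
6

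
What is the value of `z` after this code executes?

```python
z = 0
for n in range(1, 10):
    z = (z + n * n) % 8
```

Let's trace through this code step by step.

Initialize: z = 0
Entering loop: for n in range(1, 10):

After execution: z = 5
5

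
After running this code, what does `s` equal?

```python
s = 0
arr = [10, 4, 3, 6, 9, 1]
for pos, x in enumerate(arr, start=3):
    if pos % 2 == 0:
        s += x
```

Let's trace through this code step by step.

Initialize: s = 0
Initialize: arr = [10, 4, 3, 6, 9, 1]
Entering loop: for pos, x in enumerate(arr, start=3):

After execution: s = 11
11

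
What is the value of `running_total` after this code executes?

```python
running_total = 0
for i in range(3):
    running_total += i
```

Let's trace through this code step by step.

Initialize: running_total = 0
Entering loop: for i in range(3):

After execution: running_total = 3
3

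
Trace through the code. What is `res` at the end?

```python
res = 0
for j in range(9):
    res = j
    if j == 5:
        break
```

Let's trace through this code step by step.

Initialize: res = 0
Entering loop: for j in range(9):

After execution: res = 5
5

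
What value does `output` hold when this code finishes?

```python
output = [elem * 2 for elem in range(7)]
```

Let's trace through this code step by step.

Initialize: output = [elem * 2 for elem in range(7)]

After execution: output = [0, 2, 4, 6, 8, 10, 12]
[0, 2, 4, 6, 8, 10, 12]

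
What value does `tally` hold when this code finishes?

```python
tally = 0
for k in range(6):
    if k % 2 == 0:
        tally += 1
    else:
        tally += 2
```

Let's trace through this code step by step.

Initialize: tally = 0
Entering loop: for k in range(6):

After execution: tally = 9
9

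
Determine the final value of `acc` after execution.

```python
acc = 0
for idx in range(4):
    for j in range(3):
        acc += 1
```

Let's trace through this code step by step.

Initialize: acc = 0
Entering loop: for idx in range(4):

After execution: acc = 12
12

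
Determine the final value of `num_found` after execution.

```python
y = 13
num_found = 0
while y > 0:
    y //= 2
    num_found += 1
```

Let's trace through this code step by step.

Initialize: y = 13
Initialize: num_found = 0
Entering loop: while y > 0:

After execution: num_found = 4
4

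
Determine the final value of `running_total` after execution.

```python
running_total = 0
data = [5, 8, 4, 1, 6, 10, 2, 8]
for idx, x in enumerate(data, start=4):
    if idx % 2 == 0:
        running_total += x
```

Let's trace through this code step by step.

Initialize: running_total = 0
Initialize: data = [5, 8, 4, 1, 6, 10, 2, 8]
Entering loop: for idx, x in enumerate(data, start=4):

After execution: running_total = 17
17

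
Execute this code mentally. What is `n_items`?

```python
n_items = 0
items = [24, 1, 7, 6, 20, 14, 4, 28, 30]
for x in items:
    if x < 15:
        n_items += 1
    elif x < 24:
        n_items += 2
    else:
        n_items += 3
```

Let's trace through this code step by step.

Initialize: n_items = 0
Initialize: items = [24, 1, 7, 6, 20, 14, 4, 28, 30]
Entering loop: for x in items:

After execution: n_items = 16
16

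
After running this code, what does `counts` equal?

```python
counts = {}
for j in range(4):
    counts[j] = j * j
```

Let's trace through this code step by step.

Initialize: counts = {}
Entering loop: for j in range(4):

After execution: counts = {0: 0, 1: 1, 2: 4, 3: 9}
{0: 0, 1: 1, 2: 4, 3: 9}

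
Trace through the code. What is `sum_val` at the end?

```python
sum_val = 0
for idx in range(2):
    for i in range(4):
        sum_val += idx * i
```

Let's trace through this code step by step.

Initialize: sum_val = 0
Entering loop: for idx in range(2):

After execution: sum_val = 6
6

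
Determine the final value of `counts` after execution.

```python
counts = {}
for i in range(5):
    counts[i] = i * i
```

Let's trace through this code step by step.

Initialize: counts = {}
Entering loop: for i in range(5):

After execution: counts = {0: 0, 1: 1, 2: 4, 3: 9, 4: 16}
{0: 0, 1: 1, 2: 4, 3: 9, 4: 16}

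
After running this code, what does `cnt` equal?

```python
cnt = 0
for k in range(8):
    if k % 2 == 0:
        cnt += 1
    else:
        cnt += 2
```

Let's trace through this code step by step.

Initialize: cnt = 0
Entering loop: for k in range(8):

After execution: cnt = 12
12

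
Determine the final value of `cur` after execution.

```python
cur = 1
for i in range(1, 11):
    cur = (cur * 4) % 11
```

Let's trace through this code step by step.

Initialize: cur = 1
Entering loop: for i in range(1, 11):

After execution: cur = 1
1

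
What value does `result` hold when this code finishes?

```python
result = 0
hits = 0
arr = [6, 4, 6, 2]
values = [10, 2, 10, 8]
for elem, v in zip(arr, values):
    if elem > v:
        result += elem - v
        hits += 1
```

Let's trace through this code step by step.

Initialize: result = 0
Initialize: hits = 0
Initialize: arr = [6, 4, 6, 2]
Initialize: values = [10, 2, 10, 8]
Entering loop: for elem, v in zip(arr, values):

After execution: result = 2
2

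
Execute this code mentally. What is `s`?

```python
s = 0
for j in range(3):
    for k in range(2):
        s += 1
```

Let's trace through this code step by step.

Initialize: s = 0
Entering loop: for j in range(3):

After execution: s = 6
6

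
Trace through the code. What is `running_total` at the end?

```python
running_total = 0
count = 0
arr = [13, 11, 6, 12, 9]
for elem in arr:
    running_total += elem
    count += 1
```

Let's trace through this code step by step.

Initialize: running_total = 0
Initialize: count = 0
Initialize: arr = [13, 11, 6, 12, 9]
Entering loop: for elem in arr:

After execution: running_total = 51
51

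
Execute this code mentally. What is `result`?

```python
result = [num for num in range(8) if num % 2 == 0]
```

Let's trace through this code step by step.

Initialize: result = [num for num in range(8) if num % 2 == 0]

After execution: result = [0, 2, 4, 6]
[0, 2, 4, 6]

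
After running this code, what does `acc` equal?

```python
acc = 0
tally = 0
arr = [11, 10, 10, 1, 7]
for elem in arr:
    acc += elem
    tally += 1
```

Let's trace through this code step by step.

Initialize: acc = 0
Initialize: tally = 0
Initialize: arr = [11, 10, 10, 1, 7]
Entering loop: for elem in arr:

After execution: acc = 39
39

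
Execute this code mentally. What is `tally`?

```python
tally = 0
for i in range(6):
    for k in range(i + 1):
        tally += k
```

Let's trace through this code step by step.

Initialize: tally = 0
Entering loop: for i in range(6):

After execution: tally = 35
35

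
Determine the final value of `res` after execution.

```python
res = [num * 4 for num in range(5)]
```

Let's trace through this code step by step.

Initialize: res = [num * 4 for num in range(5)]

After execution: res = [0, 4, 8, 12, 16]
[0, 4, 8, 12, 16]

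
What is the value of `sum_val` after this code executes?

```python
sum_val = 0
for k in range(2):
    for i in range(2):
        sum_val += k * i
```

Let's trace through this code step by step.

Initialize: sum_val = 0
Entering loop: for k in range(2):

After execution: sum_val = 1
1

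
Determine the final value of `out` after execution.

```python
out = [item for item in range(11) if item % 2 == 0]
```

Let's trace through this code step by step.

Initialize: out = [item for item in range(11) if item % 2 == 0]

After execution: out = [0, 2, 4, 6, 8, 10]
[0, 2, 4, 6, 8, 10]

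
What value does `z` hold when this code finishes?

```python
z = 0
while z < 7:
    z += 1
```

Let's trace through this code step by step.

Initialize: z = 0
Entering loop: while z < 7:

After execution: z = 7
7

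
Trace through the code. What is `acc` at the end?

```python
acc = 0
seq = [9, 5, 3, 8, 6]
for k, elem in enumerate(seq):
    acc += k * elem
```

Let's trace through this code step by step.

Initialize: acc = 0
Initialize: seq = [9, 5, 3, 8, 6]
Entering loop: for k, elem in enumerate(seq):

After execution: acc = 59
59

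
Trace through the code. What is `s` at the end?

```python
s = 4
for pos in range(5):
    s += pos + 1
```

Let's trace through this code step by step.

Initialize: s = 4
Entering loop: for pos in range(5):

After execution: s = 19
19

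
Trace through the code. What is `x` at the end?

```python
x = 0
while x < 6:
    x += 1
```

Let's trace through this code step by step.

Initialize: x = 0
Entering loop: while x < 6:

After execution: x = 6
6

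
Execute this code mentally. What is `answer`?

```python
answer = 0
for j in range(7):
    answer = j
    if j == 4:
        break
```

Let's trace through this code step by step.

Initialize: answer = 0
Entering loop: for j in range(7):

After execution: answer = 4
4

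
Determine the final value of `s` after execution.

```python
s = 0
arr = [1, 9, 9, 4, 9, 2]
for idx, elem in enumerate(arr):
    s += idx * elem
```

Let's trace through this code step by step.

Initialize: s = 0
Initialize: arr = [1, 9, 9, 4, 9, 2]
Entering loop: for idx, elem in enumerate(arr):

After execution: s = 85
85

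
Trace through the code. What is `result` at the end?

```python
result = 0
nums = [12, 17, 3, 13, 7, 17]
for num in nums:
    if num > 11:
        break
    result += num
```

Let's trace through this code step by step.

Initialize: result = 0
Initialize: nums = [12, 17, 3, 13, 7, 17]
Entering loop: for num in nums:

After execution: result = 0
0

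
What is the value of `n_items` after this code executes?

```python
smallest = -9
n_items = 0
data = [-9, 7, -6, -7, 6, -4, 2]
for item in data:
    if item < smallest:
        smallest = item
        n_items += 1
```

Let's trace through this code step by step.

Initialize: smallest = -9
Initialize: n_items = 0
Initialize: data = [-9, 7, -6, -7, 6, -4, 2]
Entering loop: for item in data:

After execution: n_items = 0
0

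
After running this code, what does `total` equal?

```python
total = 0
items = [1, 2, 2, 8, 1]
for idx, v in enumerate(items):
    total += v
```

Let's trace through this code step by step.

Initialize: total = 0
Initialize: items = [1, 2, 2, 8, 1]
Entering loop: for idx, v in enumerate(items):

After execution: total = 14
14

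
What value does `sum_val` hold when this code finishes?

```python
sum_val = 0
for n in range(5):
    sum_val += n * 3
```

Let's trace through this code step by step.

Initialize: sum_val = 0
Entering loop: for n in range(5):

After execution: sum_val = 30
30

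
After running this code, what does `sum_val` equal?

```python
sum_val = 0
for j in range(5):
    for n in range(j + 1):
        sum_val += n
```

Let's trace through this code step by step.

Initialize: sum_val = 0
Entering loop: for j in range(5):

After execution: sum_val = 20
20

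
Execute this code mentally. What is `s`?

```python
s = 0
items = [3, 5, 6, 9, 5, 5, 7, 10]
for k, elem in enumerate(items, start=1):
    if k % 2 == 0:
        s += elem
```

Let's trace through this code step by step.

Initialize: s = 0
Initialize: items = [3, 5, 6, 9, 5, 5, 7, 10]
Entering loop: for k, elem in enumerate(items, start=1):

After execution: s = 29
29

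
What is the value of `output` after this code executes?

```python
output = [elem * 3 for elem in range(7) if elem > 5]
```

Let's trace through this code step by step.

Initialize: output = [elem * 3 for elem in range(7) if elem > 5]

After execution: output = [18]
[18]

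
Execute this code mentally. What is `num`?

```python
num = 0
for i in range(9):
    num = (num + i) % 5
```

Let's trace through this code step by step.

Initialize: num = 0
Entering loop: for i in range(9):

After execution: num = 1
1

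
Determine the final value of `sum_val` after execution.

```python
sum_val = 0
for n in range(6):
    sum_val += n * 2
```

Let's trace through this code step by step.

Initialize: sum_val = 0
Entering loop: for n in range(6):

After execution: sum_val = 30
30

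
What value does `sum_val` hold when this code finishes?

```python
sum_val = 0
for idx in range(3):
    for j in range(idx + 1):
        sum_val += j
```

Let's trace through this code step by step.

Initialize: sum_val = 0
Entering loop: for idx in range(3):

After execution: sum_val = 4
4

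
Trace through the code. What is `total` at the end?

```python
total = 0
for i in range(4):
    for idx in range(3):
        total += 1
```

Let's trace through this code step by step.

Initialize: total = 0
Entering loop: for i in range(4):

After execution: total = 12
12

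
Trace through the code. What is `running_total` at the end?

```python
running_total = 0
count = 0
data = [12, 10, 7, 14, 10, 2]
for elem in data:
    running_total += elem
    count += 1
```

Let's trace through this code step by step.

Initialize: running_total = 0
Initialize: count = 0
Initialize: data = [12, 10, 7, 14, 10, 2]
Entering loop: for elem in data:

After execution: running_total = 55
55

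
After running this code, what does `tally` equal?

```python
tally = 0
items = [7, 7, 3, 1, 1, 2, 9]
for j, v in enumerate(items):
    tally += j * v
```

Let's trace through this code step by step.

Initialize: tally = 0
Initialize: items = [7, 7, 3, 1, 1, 2, 9]
Entering loop: for j, v in enumerate(items):

After execution: tally = 84
84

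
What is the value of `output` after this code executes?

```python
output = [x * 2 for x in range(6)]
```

Let's trace through this code step by step.

Initialize: output = [x * 2 for x in range(6)]

After execution: output = [0, 2, 4, 6, 8, 10]
[0, 2, 4, 6, 8, 10]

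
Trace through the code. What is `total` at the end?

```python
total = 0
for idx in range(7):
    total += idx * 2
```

Let's trace through this code step by step.

Initialize: total = 0
Entering loop: for idx in range(7):

After execution: total = 42
42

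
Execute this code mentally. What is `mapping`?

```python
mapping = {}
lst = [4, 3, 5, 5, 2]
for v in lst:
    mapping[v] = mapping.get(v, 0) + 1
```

Let's trace through this code step by step.

Initialize: mapping = {}
Initialize: lst = [4, 3, 5, 5, 2]
Entering loop: for v in lst:

After execution: mapping = {4: 1, 3: 1, 5: 2, 2: 1}
{4: 1, 3: 1, 5: 2, 2: 1}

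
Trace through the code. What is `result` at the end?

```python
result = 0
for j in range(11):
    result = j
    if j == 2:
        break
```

Let's trace through this code step by step.

Initialize: result = 0
Entering loop: for j in range(11):

After execution: result = 2
2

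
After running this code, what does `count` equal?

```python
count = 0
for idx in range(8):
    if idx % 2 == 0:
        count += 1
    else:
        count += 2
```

Let's trace through this code step by step.

Initialize: count = 0
Entering loop: for idx in range(8):

After execution: count = 12
12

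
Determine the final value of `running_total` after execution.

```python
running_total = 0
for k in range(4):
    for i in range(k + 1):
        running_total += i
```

Let's trace through this code step by step.

Initialize: running_total = 0
Entering loop: for k in range(4):

After execution: running_total = 10
10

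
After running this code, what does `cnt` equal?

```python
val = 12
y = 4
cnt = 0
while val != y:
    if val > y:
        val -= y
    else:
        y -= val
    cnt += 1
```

Let's trace through this code step by step.

Initialize: val = 12
Initialize: y = 4
Initialize: cnt = 0
Entering loop: while val != y:

After execution: cnt = 2
2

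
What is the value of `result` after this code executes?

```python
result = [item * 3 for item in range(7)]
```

Let's trace through this code step by step.

Initialize: result = [item * 3 for item in range(7)]

After execution: result = [0, 3, 6, 9, 12, 15, 18]
[0, 3, 6, 9, 12, 15, 18]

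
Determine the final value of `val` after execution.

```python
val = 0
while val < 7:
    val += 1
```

Let's trace through this code step by step.

Initialize: val = 0
Entering loop: while val < 7:

After execution: val = 7
7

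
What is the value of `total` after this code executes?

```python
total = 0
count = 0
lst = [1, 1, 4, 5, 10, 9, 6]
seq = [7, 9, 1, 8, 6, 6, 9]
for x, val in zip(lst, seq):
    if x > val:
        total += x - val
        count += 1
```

Let's trace through this code step by step.

Initialize: total = 0
Initialize: count = 0
Initialize: lst = [1, 1, 4, 5, 10, 9, 6]
Initialize: seq = [7, 9, 1, 8, 6, 6, 9]
Entering loop: for x, val in zip(lst, seq):

After execution: total = 10
10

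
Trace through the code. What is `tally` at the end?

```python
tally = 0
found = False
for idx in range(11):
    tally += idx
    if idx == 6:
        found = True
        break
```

Let's trace through this code step by step.

Initialize: tally = 0
Initialize: found = False
Entering loop: for idx in range(11):

After execution: tally = 21
21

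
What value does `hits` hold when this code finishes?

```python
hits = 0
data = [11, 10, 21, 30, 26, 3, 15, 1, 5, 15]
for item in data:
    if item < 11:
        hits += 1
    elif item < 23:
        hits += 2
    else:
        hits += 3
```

Let's trace through this code step by step.

Initialize: hits = 0
Initialize: data = [11, 10, 21, 30, 26, 3, 15, 1, 5, 15]
Entering loop: for item in data:

After execution: hits = 18
18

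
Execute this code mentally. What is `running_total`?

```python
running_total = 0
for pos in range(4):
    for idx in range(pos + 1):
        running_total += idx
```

Let's trace through this code step by step.

Initialize: running_total = 0
Entering loop: for pos in range(4):

After execution: running_total = 10
10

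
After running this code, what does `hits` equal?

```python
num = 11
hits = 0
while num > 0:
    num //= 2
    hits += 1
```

Let's trace through this code step by step.

Initialize: num = 11
Initialize: hits = 0
Entering loop: while num > 0:

After execution: hits = 4
4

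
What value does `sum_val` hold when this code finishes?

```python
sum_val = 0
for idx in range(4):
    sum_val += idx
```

Let's trace through this code step by step.

Initialize: sum_val = 0
Entering loop: for idx in range(4):

After execution: sum_val = 6
6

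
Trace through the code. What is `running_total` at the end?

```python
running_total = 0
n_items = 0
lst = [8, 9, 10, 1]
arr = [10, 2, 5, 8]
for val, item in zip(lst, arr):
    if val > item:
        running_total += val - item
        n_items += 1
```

Let's trace through this code step by step.

Initialize: running_total = 0
Initialize: n_items = 0
Initialize: lst = [8, 9, 10, 1]
Initialize: arr = [10, 2, 5, 8]
Entering loop: for val, item in zip(lst, arr):

After execution: running_total = 12
12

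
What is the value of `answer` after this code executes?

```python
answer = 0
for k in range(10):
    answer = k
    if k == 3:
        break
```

Let's trace through this code step by step.

Initialize: answer = 0
Entering loop: for k in range(10):

After execution: answer = 3
3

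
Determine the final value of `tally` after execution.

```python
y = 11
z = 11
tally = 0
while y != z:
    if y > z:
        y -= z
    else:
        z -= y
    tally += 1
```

Let's trace through this code step by step.

Initialize: y = 11
Initialize: z = 11
Initialize: tally = 0
Entering loop: while y != z:

After execution: tally = 0
0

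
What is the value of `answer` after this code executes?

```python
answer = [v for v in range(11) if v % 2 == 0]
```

Let's trace through this code step by step.

Initialize: answer = [v for v in range(11) if v % 2 == 0]

After execution: answer = [0, 2, 4, 6, 8, 10]
[0, 2, 4, 6, 8, 10]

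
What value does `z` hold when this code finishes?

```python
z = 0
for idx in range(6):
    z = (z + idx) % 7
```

Let's trace through this code step by step.

Initialize: z = 0
Entering loop: for idx in range(6):

After execution: z = 1
1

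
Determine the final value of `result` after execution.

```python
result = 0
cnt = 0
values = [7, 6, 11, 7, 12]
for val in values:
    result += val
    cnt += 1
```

Let's trace through this code step by step.

Initialize: result = 0
Initialize: cnt = 0
Initialize: values = [7, 6, 11, 7, 12]
Entering loop: for val in values:

After execution: result = 43
43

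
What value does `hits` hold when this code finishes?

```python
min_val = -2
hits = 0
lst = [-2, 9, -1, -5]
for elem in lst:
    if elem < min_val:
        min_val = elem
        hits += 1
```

Let's trace through this code step by step.

Initialize: min_val = -2
Initialize: hits = 0
Initialize: lst = [-2, 9, -1, -5]
Entering loop: for elem in lst:

After execution: hits = 1
1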